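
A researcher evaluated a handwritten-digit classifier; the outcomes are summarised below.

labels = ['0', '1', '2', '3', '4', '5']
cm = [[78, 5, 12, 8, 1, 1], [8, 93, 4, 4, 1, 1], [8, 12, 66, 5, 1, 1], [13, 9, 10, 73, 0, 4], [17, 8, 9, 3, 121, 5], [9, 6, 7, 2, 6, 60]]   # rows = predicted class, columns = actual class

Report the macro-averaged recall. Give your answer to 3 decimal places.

Per-class recall (TP/(TP+FN)):
  0: TP=78, FN=8+8+13+17+9=55 → 78/133 = 0.5865
  1: TP=93, FN=5+12+9+8+6=40 → 93/133 = 0.6992
  2: TP=66, FN=12+4+10+9+7=42 → 66/108 = 0.6111
  3: TP=73, FN=8+4+5+3+2=22 → 73/95 = 0.7684
  4: TP=121, FN=1+1+1+0+6=9 → 121/130 = 0.9308
  5: TP=60, FN=1+1+1+4+5=12 → 60/72 = 0.8333
Macro-recall = mean = (0.5865 + 0.6992 + 0.6111 + 0.7684 + 0.9308 + 0.8333) / 6 = 0.738

0.738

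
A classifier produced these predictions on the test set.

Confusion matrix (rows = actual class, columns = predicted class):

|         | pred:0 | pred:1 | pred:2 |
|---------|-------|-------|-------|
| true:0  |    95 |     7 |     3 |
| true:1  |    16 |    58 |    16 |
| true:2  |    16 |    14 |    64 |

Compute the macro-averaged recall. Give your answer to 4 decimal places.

Per-class recall (TP/(TP+FN)):
  0: TP=95, FN=7+3=10 → 95/105 = 0.90476
  1: TP=58, FN=16+16=32 → 58/90 = 0.64444
  2: TP=64, FN=16+14=30 → 64/94 = 0.68085
Macro-recall = mean = (0.90476 + 0.64444 + 0.68085) / 3 = 0.7434

0.7434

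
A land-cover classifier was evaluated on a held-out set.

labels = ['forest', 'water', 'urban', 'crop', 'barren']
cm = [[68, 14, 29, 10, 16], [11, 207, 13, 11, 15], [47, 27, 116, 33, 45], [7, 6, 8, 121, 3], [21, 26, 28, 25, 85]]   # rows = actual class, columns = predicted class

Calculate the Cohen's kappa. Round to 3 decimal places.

0.497

Observed agreement pₒ = trace/N = 597/992 = 0.6018
Expected agreement pₑ = Σ (rowᵢ·colᵢ)/N² = (137·154 + 257·280 + 268·194 + 145·200 + 185·164)/992² = 0.2077
κ = (pₒ − pₑ)/(1 − pₑ) = (0.6018 − 0.2077)/(1 − 0.2077) = 0.497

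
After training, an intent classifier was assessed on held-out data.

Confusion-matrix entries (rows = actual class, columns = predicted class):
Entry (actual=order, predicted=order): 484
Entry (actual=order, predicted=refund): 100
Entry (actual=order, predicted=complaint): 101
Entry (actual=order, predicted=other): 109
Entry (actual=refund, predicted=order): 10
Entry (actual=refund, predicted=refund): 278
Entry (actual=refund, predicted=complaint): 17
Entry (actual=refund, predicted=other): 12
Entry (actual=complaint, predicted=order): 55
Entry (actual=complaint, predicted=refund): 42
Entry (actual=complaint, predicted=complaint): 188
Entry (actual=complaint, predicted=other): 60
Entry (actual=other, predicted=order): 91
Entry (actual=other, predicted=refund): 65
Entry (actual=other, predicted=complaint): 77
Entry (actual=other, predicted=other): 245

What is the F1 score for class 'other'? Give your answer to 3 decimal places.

0.542

Treat 'other' as positive and all other classes as negative.
F1 score = 2·TP/(2·TP+FP+FN).
other: TP=245, FP=109+12+60=181, FN=91+65+77=233 → 490/904 = 0.5420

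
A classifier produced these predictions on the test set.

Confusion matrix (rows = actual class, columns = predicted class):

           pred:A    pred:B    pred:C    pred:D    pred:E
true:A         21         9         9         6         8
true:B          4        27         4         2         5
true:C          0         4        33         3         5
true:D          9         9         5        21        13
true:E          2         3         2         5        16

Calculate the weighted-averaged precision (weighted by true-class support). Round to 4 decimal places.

0.5450

Per-class precision (TP/(TP+FP)):
  A: TP=21, FP=4+0+9+2=15 → 21/36 = 0.58333
  B: TP=27, FP=9+4+9+3=25 → 27/52 = 0.51923
  C: TP=33, FP=9+4+5+2=20 → 33/53 = 0.62264
  D: TP=21, FP=6+2+3+5=16 → 21/37 = 0.56757
  E: TP=16, FP=8+5+5+13=31 → 16/47 = 0.34043
Weighted-precision = Σ (supportᵢ/N)·precisionᵢ with N=225: (53/225)·0.58333 + (42/225)·0.51923 + (45/225)·0.62264 + (57/225)·0.56757 + (28/225)·0.34043 = 0.5450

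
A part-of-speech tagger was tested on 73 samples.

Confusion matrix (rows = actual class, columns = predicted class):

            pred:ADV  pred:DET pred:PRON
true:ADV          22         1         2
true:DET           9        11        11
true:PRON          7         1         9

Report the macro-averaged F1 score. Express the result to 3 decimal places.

0.553

Per-class F1 score (2·TP/(2·TP+FP+FN)):
  ADV: TP=22, FP=9+7=16, FN=1+2=3 → 44/63 = 0.6984
  DET: TP=11, FP=1+1=2, FN=9+11=20 → 22/44 = 0.5000
  PRON: TP=9, FP=2+11=13, FN=7+1=8 → 18/39 = 0.4615
Macro-F1 score = mean = (0.6984 + 0.5000 + 0.4615) / 3 = 0.553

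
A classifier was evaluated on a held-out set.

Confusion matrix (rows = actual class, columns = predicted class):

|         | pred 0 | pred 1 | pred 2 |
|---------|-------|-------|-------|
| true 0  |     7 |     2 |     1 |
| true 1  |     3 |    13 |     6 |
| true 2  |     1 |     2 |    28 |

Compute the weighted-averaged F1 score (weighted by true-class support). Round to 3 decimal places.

Per-class F1 score (2·TP/(2·TP+FP+FN)):
  0: TP=7, FP=3+1=4, FN=2+1=3 → 14/21 = 0.6667
  1: TP=13, FP=2+2=4, FN=3+6=9 → 26/39 = 0.6667
  2: TP=28, FP=1+6=7, FN=1+2=3 → 56/66 = 0.8485
Weighted-F1 score = Σ (supportᵢ/N)·F1 scoreᵢ with N=63: (10/63)·0.6667 + (22/63)·0.6667 + (31/63)·0.8485 = 0.756

0.756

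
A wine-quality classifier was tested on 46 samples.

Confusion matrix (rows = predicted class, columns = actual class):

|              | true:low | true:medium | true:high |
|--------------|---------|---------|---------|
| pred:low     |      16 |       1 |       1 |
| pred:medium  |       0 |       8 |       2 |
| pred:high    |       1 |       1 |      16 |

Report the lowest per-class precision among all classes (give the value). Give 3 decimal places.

0.800

Per-class precision (TP/(TP+FP)):
  low: TP=16, FP=1+1=2 → 16/18 = 0.8889
  medium: TP=8, FP=0+2=2 → 8/10 = 0.8000
  high: TP=16, FP=1+1=2 → 16/18 = 0.8889
Lowest is class 'medium' with precision = 0.800.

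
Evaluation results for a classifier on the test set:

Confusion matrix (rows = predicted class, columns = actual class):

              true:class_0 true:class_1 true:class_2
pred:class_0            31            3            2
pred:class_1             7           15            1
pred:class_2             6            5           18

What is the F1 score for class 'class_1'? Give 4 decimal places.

0.6522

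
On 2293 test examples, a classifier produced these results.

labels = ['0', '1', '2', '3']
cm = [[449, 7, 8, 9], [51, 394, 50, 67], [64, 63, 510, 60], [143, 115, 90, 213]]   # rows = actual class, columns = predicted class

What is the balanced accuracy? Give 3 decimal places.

0.690

Balanced accuracy = mean of per-class recall.
  0: recall = 449/473 = 0.9493
  1: recall = 394/562 = 0.7011
  2: recall = 510/697 = 0.7317
  3: recall = 213/561 = 0.3797
Mean = (0.9493 + 0.7011 + 0.7317 + 0.3797) / 4 = 0.690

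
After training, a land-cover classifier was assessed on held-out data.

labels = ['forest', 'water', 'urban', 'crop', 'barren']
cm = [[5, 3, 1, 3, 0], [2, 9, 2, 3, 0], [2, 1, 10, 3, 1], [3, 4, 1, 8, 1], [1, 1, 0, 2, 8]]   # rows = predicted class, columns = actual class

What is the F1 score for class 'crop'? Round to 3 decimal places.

Take TP from the diagonal, FP from the rest of the 'crop' prediction marginal, FN from the rest of the 'crop' actual marginal.
F1 score = 2·TP/(2·TP+FP+FN).
crop: TP=8, FP=3+4+1+1=9, FN=3+3+3+2=11 → 16/36 = 0.4444

0.444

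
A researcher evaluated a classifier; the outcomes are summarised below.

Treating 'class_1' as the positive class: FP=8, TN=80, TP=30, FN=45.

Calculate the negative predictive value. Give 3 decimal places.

0.640

NPV = TN/(TN+FN) = 80/(80+45) = 0.640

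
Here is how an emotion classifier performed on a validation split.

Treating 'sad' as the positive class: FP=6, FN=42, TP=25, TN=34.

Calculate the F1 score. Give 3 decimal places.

Precision = TP/(TP+FP) = 25/31 = 0.8065
Recall = TP/(TP+FN) = 25/67 = 0.3731
F1 = 2·TP/(2·TP+FP+FN) = 50/98 = 0.510

0.510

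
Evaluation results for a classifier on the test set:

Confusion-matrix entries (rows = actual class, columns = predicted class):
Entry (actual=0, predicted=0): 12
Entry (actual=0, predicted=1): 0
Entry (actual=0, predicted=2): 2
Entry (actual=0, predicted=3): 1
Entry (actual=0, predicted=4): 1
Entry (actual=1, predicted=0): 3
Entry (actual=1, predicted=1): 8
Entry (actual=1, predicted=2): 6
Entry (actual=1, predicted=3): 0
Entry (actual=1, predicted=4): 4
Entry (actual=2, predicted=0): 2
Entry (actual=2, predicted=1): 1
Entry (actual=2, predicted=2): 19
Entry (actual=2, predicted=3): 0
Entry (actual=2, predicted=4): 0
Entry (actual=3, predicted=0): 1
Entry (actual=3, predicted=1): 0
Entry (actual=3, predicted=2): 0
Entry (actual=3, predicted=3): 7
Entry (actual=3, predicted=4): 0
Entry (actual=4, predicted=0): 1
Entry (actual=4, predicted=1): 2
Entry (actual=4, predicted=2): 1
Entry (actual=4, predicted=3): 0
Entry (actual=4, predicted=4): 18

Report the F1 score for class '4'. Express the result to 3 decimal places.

0.800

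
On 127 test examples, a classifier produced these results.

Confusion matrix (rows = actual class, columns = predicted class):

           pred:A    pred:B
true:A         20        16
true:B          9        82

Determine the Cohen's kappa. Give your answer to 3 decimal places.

Observed agreement pₒ = trace/N = 102/127 = 0.8031
Expected agreement pₑ = Σ (rowᵢ·colᵢ)/N² = (36·29 + 91·98)/127² = 0.6176
κ = (pₒ − pₑ)/(1 − pₑ) = (0.8031 − 0.6176)/(1 − 0.6176) = 0.485

0.485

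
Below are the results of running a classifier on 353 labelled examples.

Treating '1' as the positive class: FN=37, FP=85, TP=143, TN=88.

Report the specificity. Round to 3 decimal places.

0.509

Specificity = TN/(TN+FP) = 88/(88+85) = 0.509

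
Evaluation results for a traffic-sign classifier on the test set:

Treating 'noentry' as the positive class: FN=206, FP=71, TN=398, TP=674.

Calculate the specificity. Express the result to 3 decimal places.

0.849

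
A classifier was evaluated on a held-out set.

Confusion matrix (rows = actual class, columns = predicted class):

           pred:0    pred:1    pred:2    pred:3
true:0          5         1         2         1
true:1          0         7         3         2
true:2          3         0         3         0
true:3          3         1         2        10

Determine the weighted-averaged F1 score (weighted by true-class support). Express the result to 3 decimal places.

0.600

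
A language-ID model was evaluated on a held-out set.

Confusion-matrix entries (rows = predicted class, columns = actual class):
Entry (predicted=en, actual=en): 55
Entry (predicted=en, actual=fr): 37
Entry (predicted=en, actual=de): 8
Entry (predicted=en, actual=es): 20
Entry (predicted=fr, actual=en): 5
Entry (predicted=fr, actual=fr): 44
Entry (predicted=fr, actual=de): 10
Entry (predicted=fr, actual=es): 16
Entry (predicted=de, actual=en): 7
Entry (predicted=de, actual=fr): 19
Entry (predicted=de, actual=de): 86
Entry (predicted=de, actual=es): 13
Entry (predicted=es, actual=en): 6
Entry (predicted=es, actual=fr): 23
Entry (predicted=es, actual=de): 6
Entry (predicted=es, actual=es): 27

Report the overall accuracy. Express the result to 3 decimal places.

0.555

Accuracy = trace / total = (55+44+86+27=212) / 382 = 212/382 = 0.555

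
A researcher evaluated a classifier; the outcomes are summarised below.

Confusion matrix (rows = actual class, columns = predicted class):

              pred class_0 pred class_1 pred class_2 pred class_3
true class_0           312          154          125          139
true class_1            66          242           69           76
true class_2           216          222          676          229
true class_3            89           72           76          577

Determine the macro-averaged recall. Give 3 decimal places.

Per-class recall (TP/(TP+FN)):
  class_0: TP=312, FN=154+125+139=418 → 312/730 = 0.4274
  class_1: TP=242, FN=66+69+76=211 → 242/453 = 0.5342
  class_2: TP=676, FN=216+222+229=667 → 676/1343 = 0.5034
  class_3: TP=577, FN=89+72+76=237 → 577/814 = 0.7088
Macro-recall = mean = (0.4274 + 0.5342 + 0.5034 + 0.7088) / 4 = 0.543

0.543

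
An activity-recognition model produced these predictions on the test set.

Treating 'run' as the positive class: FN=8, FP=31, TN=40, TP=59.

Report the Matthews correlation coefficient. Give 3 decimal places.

0.466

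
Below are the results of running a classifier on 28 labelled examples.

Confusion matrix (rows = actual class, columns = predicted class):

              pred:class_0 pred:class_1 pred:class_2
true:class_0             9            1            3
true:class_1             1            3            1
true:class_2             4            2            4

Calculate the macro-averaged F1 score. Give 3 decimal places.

Per-class F1 score (2·TP/(2·TP+FP+FN)):
  class_0: TP=9, FP=1+4=5, FN=1+3=4 → 18/27 = 0.6667
  class_1: TP=3, FP=1+2=3, FN=1+1=2 → 6/11 = 0.5455
  class_2: TP=4, FP=3+1=4, FN=4+2=6 → 8/18 = 0.4444
Macro-F1 score = mean = (0.6667 + 0.5455 + 0.4444) / 3 = 0.552

0.552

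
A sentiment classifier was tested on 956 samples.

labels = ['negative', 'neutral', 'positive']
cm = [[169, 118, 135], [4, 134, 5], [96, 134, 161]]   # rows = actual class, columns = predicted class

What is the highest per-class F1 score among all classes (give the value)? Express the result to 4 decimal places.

Per-class F1 score (2·TP/(2·TP+FP+FN)):
  negative: TP=169, FP=4+96=100, FN=118+135=253 → 338/691 = 0.48915
  neutral: TP=134, FP=118+134=252, FN=4+5=9 → 268/529 = 0.50662
  positive: TP=161, FP=135+5=140, FN=96+134=230 → 322/692 = 0.46532
Highest is class 'neutral' with F1 score = 0.5066.

0.5066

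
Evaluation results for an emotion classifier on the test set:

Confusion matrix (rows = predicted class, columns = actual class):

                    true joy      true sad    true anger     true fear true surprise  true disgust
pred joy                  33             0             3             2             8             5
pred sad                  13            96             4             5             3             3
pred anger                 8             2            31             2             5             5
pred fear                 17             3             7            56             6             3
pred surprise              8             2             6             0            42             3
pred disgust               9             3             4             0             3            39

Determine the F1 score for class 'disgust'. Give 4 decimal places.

Take TP from the diagonal, FP from the rest of the 'disgust' prediction marginal, FN from the rest of the 'disgust' actual marginal.
F1 score = 2·TP/(2·TP+FP+FN).
disgust: TP=39, FP=9+3+4+0+3=19, FN=5+3+5+3+3=19 → 78/116 = 0.67241

0.6724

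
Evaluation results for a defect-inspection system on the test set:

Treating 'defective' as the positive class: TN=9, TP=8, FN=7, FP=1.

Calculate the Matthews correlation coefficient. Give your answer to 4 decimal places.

MCC = (TP·TN − FP·FN) / √((TP+FP)(TP+FN)(TN+FP)(TN+FN))
Numerator = 8·9 − 1·7 = 65
Denominator = √(9·15·10·16) = √21600 = 146.9694
MCC = 65 / 146.9694 = 0.4423

0.4423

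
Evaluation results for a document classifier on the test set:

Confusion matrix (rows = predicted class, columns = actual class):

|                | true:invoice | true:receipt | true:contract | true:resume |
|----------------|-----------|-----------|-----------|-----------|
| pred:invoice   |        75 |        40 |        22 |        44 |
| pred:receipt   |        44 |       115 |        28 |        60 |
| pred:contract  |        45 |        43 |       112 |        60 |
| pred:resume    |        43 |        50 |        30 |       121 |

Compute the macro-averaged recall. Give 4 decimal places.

Per-class recall (TP/(TP+FN)):
  invoice: TP=75, FN=44+45+43=132 → 75/207 = 0.36232
  receipt: TP=115, FN=40+43+50=133 → 115/248 = 0.46371
  contract: TP=112, FN=22+28+30=80 → 112/192 = 0.58333
  resume: TP=121, FN=44+60+60=164 → 121/285 = 0.42456
Macro-recall = mean = (0.36232 + 0.46371 + 0.58333 + 0.42456) / 4 = 0.4585

0.4585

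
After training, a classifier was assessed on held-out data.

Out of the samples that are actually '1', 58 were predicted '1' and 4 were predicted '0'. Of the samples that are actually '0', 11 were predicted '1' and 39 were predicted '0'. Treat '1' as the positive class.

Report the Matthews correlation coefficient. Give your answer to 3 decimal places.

MCC = (TP·TN − FP·FN) / √((TP+FP)(TP+FN)(TN+FP)(TN+FN))
Numerator = 58·39 − 11·4 = 2218
Denominator = √(69·62·50·43) = √9197700 = 3032.7710
MCC = 2218 / 3032.7710 = 0.731

0.731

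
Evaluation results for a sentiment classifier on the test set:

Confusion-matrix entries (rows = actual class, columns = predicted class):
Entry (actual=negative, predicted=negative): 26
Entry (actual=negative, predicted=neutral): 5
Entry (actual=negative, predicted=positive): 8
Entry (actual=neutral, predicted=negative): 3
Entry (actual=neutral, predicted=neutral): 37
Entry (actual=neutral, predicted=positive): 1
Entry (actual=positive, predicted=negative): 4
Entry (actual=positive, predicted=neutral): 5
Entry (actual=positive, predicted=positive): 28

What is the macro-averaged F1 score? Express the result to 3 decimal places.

Per-class F1 score (2·TP/(2·TP+FP+FN)):
  negative: TP=26, FP=3+4=7, FN=5+8=13 → 52/72 = 0.7222
  neutral: TP=37, FP=5+5=10, FN=3+1=4 → 74/88 = 0.8409
  positive: TP=28, FP=8+1=9, FN=4+5=9 → 56/74 = 0.7568
Macro-F1 score = mean = (0.7222 + 0.8409 + 0.7568) / 3 = 0.773

0.773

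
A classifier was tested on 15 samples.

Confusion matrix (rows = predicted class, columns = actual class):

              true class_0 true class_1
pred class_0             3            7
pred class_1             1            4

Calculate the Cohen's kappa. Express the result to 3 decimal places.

0.077

Observed agreement pₒ = trace/N = 7/15 = 0.4667
Expected agreement pₑ = Σ (rowᵢ·colᵢ)/N² = (4·10 + 11·5)/15² = 0.4222
κ = (pₒ − pₑ)/(1 − pₑ) = (0.4667 − 0.4222)/(1 − 0.4222) = 0.077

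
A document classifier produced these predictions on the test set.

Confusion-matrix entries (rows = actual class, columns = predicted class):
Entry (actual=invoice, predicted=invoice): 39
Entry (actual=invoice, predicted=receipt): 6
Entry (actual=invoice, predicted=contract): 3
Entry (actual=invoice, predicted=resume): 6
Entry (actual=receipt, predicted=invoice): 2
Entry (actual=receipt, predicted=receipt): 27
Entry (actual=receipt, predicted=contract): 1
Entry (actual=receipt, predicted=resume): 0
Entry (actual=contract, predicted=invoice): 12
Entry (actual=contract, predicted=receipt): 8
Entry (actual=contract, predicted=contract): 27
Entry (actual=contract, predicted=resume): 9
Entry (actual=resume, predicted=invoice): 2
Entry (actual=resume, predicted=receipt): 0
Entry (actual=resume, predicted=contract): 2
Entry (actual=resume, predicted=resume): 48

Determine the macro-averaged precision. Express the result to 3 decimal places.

Per-class precision (TP/(TP+FP)):
  invoice: TP=39, FP=2+12+2=16 → 39/55 = 0.7091
  receipt: TP=27, FP=6+8+0=14 → 27/41 = 0.6585
  contract: TP=27, FP=3+1+2=6 → 27/33 = 0.8182
  resume: TP=48, FP=6+0+9=15 → 48/63 = 0.7619
Macro-precision = mean = (0.7091 + 0.6585 + 0.8182 + 0.7619) / 4 = 0.737

0.737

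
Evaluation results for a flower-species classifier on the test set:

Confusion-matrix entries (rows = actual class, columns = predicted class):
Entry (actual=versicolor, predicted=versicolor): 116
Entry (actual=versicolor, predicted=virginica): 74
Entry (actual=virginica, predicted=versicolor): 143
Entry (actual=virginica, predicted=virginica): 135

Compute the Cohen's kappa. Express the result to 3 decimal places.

Observed agreement pₒ = trace/N = 251/468 = 0.5363
Expected agreement pₑ = Σ (rowᵢ·colᵢ)/N² = (190·259 + 278·209)/468² = 0.4900
κ = (pₒ − pₑ)/(1 − pₑ) = (0.5363 − 0.4900)/(1 − 0.4900) = 0.091

0.091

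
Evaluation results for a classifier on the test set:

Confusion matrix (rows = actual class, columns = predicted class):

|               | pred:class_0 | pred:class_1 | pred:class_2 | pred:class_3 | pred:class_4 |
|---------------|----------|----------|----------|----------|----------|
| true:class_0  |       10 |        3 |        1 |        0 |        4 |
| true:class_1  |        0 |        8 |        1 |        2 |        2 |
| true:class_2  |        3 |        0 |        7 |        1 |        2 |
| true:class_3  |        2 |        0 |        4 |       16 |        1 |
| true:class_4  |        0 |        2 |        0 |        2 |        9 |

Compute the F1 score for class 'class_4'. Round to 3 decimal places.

0.581

One-vs-rest for 'class_4': TP = diagonal; FP = other classes predicted 'class_4'; FN = 'class_4' predicted as other.
F1 score = 2·TP/(2·TP+FP+FN).
class_4: TP=9, FP=4+2+2+1=9, FN=0+2+0+2=4 → 18/31 = 0.5806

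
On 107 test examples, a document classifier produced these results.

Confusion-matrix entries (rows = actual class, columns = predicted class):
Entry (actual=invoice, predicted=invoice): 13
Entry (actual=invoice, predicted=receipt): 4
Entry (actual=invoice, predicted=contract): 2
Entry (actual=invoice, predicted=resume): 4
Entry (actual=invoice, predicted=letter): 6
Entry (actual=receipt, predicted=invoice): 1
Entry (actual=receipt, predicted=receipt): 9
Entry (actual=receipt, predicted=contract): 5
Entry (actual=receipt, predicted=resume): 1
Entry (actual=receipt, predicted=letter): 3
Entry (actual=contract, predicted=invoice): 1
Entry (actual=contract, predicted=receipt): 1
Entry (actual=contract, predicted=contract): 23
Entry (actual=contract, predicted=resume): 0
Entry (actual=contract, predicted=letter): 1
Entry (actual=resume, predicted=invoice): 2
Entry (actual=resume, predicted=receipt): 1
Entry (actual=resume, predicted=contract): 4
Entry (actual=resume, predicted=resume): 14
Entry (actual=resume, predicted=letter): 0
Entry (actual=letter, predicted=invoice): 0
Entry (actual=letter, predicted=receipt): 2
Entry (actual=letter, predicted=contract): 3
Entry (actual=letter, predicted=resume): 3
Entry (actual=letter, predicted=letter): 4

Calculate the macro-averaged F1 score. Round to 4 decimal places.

Per-class F1 score (2·TP/(2·TP+FP+FN)):
  invoice: TP=13, FP=1+1+2+0=4, FN=4+2+4+6=16 → 26/46 = 0.56522
  receipt: TP=9, FP=4+1+1+2=8, FN=1+5+1+3=10 → 18/36 = 0.50000
  contract: TP=23, FP=2+5+4+3=14, FN=1+1+0+1=3 → 46/63 = 0.73016
  resume: TP=14, FP=4+1+0+3=8, FN=2+1+4+0=7 → 28/43 = 0.65116
  letter: TP=4, FP=6+3+1+0=10, FN=0+2+3+3=8 → 8/26 = 0.30769
Macro-F1 score = mean = (0.56522 + 0.50000 + 0.73016 + 0.65116 + 0.30769) / 5 = 0.5508

0.5508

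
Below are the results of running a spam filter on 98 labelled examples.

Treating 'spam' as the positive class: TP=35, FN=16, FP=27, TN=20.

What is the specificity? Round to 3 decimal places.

Specificity = TN/(TN+FP) = 20/(20+27) = 0.426

0.426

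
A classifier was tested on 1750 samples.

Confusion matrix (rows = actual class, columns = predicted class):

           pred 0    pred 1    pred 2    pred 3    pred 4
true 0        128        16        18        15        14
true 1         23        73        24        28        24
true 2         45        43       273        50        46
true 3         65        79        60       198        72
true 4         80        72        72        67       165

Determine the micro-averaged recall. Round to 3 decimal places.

0.478

Micro-averaging pools counts across classes: ΣTP=837, ΣFP=913, ΣFN=913.
Micro-recall = TP/(TP+FN) on pooled counts = 0.478 (equals overall accuracy in single-label multiclass).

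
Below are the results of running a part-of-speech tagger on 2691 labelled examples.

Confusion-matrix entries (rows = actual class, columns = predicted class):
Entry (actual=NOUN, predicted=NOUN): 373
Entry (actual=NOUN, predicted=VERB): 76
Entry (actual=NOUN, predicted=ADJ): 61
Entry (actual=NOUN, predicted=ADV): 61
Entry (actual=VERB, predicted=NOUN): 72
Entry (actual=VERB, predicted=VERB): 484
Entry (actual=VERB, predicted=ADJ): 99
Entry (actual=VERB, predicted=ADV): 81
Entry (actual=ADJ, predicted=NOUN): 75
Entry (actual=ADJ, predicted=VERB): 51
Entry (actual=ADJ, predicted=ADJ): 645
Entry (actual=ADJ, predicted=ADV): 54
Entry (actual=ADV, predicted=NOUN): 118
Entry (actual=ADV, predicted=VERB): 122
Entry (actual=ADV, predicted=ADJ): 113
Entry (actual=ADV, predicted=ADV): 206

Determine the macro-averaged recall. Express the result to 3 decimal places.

0.615

Per-class recall (TP/(TP+FN)):
  NOUN: TP=373, FN=76+61+61=198 → 373/571 = 0.6532
  VERB: TP=484, FN=72+99+81=252 → 484/736 = 0.6576
  ADJ: TP=645, FN=75+51+54=180 → 645/825 = 0.7818
  ADV: TP=206, FN=118+122+113=353 → 206/559 = 0.3685
Macro-recall = mean = (0.6532 + 0.6576 + 0.7818 + 0.3685) / 4 = 0.615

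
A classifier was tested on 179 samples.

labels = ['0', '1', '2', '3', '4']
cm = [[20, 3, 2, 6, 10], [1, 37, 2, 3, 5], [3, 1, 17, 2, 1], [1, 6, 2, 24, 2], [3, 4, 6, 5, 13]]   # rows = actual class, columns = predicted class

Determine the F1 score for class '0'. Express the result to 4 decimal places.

One-vs-rest for '0': TP = diagonal; FP = other classes predicted '0'; FN = '0' predicted as other.
F1 score = 2·TP/(2·TP+FP+FN).
0: TP=20, FP=1+3+1+3=8, FN=3+2+6+10=21 → 40/69 = 0.57971

0.5797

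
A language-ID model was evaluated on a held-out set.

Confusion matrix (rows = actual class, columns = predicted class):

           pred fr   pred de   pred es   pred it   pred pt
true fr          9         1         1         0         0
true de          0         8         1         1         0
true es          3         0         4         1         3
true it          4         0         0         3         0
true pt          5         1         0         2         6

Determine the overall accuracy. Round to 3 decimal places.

0.566

Accuracy = trace / total = (9+8+4+3+6=30) / 53 = 30/53 = 0.566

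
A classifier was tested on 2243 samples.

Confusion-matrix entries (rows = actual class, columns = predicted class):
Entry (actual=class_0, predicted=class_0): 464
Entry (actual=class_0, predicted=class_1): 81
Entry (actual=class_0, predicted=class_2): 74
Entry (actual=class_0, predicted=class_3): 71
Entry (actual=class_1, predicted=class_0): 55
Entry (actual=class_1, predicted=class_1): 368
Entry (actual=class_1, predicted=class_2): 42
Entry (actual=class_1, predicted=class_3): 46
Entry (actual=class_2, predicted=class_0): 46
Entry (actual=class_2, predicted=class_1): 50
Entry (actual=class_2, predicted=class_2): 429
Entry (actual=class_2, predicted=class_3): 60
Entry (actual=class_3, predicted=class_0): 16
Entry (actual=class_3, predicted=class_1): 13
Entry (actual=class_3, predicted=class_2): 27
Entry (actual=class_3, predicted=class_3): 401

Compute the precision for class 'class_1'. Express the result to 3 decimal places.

0.719

precision = TP/(TP+FP).
class_1: TP=368, FP=81+50+13=144 → 368/512 = 0.7188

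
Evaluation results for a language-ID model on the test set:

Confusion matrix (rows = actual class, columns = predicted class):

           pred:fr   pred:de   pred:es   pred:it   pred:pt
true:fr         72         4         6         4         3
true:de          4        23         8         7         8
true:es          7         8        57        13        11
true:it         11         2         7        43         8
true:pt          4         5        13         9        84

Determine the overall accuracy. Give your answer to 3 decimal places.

0.663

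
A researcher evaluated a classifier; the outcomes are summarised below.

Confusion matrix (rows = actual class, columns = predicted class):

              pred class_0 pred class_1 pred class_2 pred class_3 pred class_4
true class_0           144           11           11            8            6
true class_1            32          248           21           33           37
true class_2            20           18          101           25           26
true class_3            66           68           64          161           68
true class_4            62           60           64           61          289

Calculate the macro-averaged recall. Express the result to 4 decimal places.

0.5833

Per-class recall (TP/(TP+FN)):
  class_0: TP=144, FN=11+11+8+6=36 → 144/180 = 0.80000
  class_1: TP=248, FN=32+21+33+37=123 → 248/371 = 0.66846
  class_2: TP=101, FN=20+18+25+26=89 → 101/190 = 0.53158
  class_3: TP=161, FN=66+68+64+68=266 → 161/427 = 0.37705
  class_4: TP=289, FN=62+60+64+61=247 → 289/536 = 0.53918
Macro-recall = mean = (0.80000 + 0.66846 + 0.53158 + 0.37705 + 0.53918) / 5 = 0.5833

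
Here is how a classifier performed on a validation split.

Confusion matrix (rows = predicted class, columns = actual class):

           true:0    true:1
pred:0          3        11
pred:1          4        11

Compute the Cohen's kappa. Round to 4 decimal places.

-0.0533

Observed agreement pₒ = trace/N = 14/29 = 0.48276
Expected agreement pₑ = Σ (rowᵢ·colᵢ)/N² = (7·14 + 22·15)/29² = 0.50892
κ = (pₒ − pₑ)/(1 − pₑ) = (0.48276 − 0.50892)/(1 − 0.50892) = -0.0533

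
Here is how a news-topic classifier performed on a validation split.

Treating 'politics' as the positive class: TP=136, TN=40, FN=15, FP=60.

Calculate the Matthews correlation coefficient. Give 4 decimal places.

0.3558

MCC = (TP·TN − FP·FN) / √((TP+FP)(TP+FN)(TN+FP)(TN+FN))
Numerator = 136·40 − 60·15 = 4540
Denominator = √(196·151·100·55) = √162778000 = 12758.4482
MCC = 4540 / 12758.4482 = 0.3558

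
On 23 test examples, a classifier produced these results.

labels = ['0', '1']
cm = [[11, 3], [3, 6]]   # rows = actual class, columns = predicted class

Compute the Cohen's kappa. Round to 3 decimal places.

0.452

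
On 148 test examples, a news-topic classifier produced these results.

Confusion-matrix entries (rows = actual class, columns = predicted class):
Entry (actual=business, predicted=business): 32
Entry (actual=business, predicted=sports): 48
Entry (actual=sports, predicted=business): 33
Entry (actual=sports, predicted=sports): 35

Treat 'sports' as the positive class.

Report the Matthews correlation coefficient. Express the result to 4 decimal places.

-0.0856

MCC = (TP·TN − FP·FN) / √((TP+FP)(TP+FN)(TN+FP)(TN+FN))
Numerator = 35·32 − 48·33 = -464
Denominator = √(83·68·80·65) = √29348800 = 5417.4533
MCC = -464 / 5417.4533 = -0.0856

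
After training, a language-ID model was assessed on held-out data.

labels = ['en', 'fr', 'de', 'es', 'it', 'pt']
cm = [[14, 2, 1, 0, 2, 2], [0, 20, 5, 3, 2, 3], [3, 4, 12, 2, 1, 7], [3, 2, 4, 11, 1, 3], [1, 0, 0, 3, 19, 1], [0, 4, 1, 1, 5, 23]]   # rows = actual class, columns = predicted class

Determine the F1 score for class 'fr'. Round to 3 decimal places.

Take TP from the diagonal, FP from the rest of the 'fr' prediction marginal, FN from the rest of the 'fr' actual marginal.
F1 score = 2·TP/(2·TP+FP+FN).
fr: TP=20, FP=2+4+2+0+4=12, FN=0+5+3+2+3=13 → 40/65 = 0.6154

0.615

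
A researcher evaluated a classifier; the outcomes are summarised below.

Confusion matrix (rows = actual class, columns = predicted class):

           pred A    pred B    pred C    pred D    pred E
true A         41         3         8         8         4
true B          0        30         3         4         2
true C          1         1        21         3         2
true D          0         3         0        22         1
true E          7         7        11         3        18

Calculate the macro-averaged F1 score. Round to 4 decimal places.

Per-class F1 score (2·TP/(2·TP+FP+FN)):
  A: TP=41, FP=0+1+0+7=8, FN=3+8+8+4=23 → 82/113 = 0.72566
  B: TP=30, FP=3+1+3+7=14, FN=0+3+4+2=9 → 60/83 = 0.72289
  C: TP=21, FP=8+3+0+11=22, FN=1+1+3+2=7 → 42/71 = 0.59155
  D: TP=22, FP=8+4+3+3=18, FN=0+3+0+1=4 → 44/66 = 0.66667
  E: TP=18, FP=4+2+2+1=9, FN=7+7+11+3=28 → 36/73 = 0.49315
Macro-F1 score = mean = (0.72566 + 0.72289 + 0.59155 + 0.66667 + 0.49315) / 5 = 0.6400

0.6400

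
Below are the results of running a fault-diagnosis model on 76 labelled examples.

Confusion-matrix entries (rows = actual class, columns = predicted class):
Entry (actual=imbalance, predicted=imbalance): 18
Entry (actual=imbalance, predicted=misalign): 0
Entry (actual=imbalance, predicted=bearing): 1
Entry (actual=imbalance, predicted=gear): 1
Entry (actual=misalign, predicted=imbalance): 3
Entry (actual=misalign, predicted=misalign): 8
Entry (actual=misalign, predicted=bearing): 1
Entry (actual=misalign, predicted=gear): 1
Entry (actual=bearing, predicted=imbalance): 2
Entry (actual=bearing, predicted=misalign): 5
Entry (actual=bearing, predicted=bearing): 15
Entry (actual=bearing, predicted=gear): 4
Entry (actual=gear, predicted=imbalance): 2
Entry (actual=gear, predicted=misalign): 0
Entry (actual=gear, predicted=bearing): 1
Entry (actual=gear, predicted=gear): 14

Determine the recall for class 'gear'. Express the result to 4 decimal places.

recall = TP/(TP+FN).
gear: TP=14, FN=2+0+1=3 → 14/17 = 0.82353

0.8235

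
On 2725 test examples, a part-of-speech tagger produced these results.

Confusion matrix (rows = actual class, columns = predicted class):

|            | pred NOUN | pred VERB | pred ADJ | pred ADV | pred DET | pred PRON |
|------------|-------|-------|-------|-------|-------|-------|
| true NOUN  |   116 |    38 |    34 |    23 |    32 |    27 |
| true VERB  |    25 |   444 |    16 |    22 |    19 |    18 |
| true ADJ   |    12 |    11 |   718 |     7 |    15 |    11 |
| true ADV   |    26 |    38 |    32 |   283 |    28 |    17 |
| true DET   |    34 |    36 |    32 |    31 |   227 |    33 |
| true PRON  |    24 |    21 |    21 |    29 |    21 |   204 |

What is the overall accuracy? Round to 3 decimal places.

Accuracy = trace / total = (116+444+718+283+227+204=1992) / 2725 = 1992/2725 = 0.731

0.731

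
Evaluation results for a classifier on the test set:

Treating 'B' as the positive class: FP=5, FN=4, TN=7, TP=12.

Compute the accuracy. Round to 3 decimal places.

Accuracy = (TP+TN)/N = (12+7)/28 = 0.679

0.679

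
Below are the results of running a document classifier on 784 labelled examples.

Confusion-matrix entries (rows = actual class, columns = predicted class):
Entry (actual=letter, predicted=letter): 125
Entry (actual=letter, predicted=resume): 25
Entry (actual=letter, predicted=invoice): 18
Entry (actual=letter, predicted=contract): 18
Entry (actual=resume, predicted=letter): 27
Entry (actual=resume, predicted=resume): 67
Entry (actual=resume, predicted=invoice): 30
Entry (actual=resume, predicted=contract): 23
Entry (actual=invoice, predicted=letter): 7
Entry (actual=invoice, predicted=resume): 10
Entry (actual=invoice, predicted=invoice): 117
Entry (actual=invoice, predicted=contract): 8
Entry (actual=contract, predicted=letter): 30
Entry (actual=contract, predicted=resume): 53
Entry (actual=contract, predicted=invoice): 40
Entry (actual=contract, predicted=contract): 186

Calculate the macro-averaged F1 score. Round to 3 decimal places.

Per-class F1 score (2·TP/(2·TP+FP+FN)):
  letter: TP=125, FP=27+7+30=64, FN=25+18+18=61 → 250/375 = 0.6667
  resume: TP=67, FP=25+10+53=88, FN=27+30+23=80 → 134/302 = 0.4437
  invoice: TP=117, FP=18+30+40=88, FN=7+10+8=25 → 234/347 = 0.6744
  contract: TP=186, FP=18+23+8=49, FN=30+53+40=123 → 372/544 = 0.6838
Macro-F1 score = mean = (0.6667 + 0.4437 + 0.6744 + 0.6838) / 4 = 0.617

0.617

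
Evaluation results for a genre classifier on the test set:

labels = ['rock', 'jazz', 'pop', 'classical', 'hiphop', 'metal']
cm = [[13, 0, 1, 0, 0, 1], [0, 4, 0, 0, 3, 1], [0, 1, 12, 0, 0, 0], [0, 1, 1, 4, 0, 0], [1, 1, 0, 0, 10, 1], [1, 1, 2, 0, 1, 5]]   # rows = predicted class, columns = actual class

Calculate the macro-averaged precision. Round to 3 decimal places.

0.704

Per-class precision (TP/(TP+FP)):
  rock: TP=13, FP=0+1+0+0+1=2 → 13/15 = 0.8667
  jazz: TP=4, FP=0+0+0+3+1=4 → 4/8 = 0.5000
  pop: TP=12, FP=0+1+0+0+0=1 → 12/13 = 0.9231
  classical: TP=4, FP=0+1+1+0+0=2 → 4/6 = 0.6667
  hiphop: TP=10, FP=1+1+0+0+1=3 → 10/13 = 0.7692
  metal: TP=5, FP=1+1+2+0+1=5 → 5/10 = 0.5000
Macro-precision = mean = (0.8667 + 0.5000 + 0.9231 + 0.6667 + 0.7692 + 0.5000) / 6 = 0.704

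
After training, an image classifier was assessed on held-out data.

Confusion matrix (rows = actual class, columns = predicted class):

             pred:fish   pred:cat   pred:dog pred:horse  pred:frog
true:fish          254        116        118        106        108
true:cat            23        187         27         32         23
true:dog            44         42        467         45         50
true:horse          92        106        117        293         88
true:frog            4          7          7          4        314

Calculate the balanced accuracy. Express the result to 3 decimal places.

0.616

Balanced accuracy = mean of per-class recall.
  fish: recall = 254/702 = 0.3618
  cat: recall = 187/292 = 0.6404
  dog: recall = 467/648 = 0.7207
  horse: recall = 293/696 = 0.4210
  frog: recall = 314/336 = 0.9345
Mean = (0.3618 + 0.6404 + 0.7207 + 0.4210 + 0.9345) / 5 = 0.616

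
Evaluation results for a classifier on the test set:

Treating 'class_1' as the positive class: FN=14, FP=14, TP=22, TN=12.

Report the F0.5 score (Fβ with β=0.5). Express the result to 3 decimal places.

0.611

Fβ = (1+β²)·TP / ((1+β²)·TP + β²·FN + FP), with β²=1/4
= 1.25·22 / (1.25·22 + 0.25·14 + 14) = 0.611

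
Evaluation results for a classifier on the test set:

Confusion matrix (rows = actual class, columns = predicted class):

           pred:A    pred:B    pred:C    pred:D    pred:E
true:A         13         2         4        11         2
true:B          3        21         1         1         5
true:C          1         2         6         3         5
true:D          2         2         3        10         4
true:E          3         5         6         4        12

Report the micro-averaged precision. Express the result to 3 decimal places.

0.473

Micro-averaging pools counts across classes: ΣTP=62, ΣFP=69, ΣFN=69.
Micro-precision = TP/(TP+FP) on pooled counts = 0.473 (equals overall accuracy in single-label multiclass).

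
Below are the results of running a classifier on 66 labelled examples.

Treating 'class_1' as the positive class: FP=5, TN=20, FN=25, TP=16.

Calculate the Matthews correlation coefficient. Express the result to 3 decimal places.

MCC = (TP·TN − FP·FN) / √((TP+FP)(TP+FN)(TN+FP)(TN+FN))
Numerator = 16·20 − 5·25 = 195
Denominator = √(21·41·25·45) = √968625 = 984.1875
MCC = 195 / 984.1875 = 0.198

0.198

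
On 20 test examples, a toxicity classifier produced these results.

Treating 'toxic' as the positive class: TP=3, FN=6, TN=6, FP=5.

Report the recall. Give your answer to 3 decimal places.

Recall = TP/(TP+FN) = 3/(3+6) = 3/9 = 0.333

0.333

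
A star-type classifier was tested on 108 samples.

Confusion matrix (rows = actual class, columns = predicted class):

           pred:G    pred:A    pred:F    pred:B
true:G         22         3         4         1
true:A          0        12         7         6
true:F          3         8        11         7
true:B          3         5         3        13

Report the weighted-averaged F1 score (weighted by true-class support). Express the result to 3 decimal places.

0.538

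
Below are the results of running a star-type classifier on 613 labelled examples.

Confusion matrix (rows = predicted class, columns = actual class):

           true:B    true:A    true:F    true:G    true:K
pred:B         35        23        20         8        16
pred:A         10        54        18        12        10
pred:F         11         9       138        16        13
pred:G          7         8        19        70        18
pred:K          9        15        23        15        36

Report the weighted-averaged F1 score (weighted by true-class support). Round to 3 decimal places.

Per-class F1 score (2·TP/(2·TP+FP+FN)):
  B: TP=35, FP=23+20+8+16=67, FN=10+11+7+9=37 → 70/174 = 0.4023
  A: TP=54, FP=10+18+12+10=50, FN=23+9+8+15=55 → 108/213 = 0.5070
  F: TP=138, FP=11+9+16+13=49, FN=20+18+19+23=80 → 276/405 = 0.6815
  G: TP=70, FP=7+8+19+18=52, FN=8+12+16+15=51 → 140/243 = 0.5761
  K: TP=36, FP=9+15+23+15=62, FN=16+10+13+18=57 → 72/191 = 0.3770
Weighted-F1 score = Σ (supportᵢ/N)·F1 scoreᵢ with N=613: (72/613)·0.4023 + (109/613)·0.5070 + (218/613)·0.6815 + (121/613)·0.5761 + (93/613)·0.3770 = 0.551

0.551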